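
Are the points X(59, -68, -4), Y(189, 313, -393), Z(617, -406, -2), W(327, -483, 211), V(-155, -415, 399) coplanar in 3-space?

The plane through X, Y, Z has normal n = XY × XZ = (-130720, -217322, -256538) and equation n·P = 8091568.
Checking the remaining points: n·W = 8091568, n·V = 8091568.
All equal 8091568, so all 5 points lie in one plane.

Yes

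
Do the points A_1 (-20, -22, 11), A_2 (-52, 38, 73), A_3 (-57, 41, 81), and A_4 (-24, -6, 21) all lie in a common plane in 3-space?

Yes

The four points are coplanar iff the 3×3 determinant with rows A_1A_2, A_1A_3, A_1A_4 is zero.
Rows: (-32, 60, 62), (-37, 63, 70), (-4, 16, 10).
Expanding along the first row: (-32)(-490) − (60)(-90) + (62)(-340) = 0.
Zero determinant ⇒ coplanar.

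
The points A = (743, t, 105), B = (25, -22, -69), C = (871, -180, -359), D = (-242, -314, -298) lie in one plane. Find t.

292

Coplanarity ⇔ det[AB; AC; AD] = 0.
Expanding, this is linear in t: (-271164)t + (79179888) = 0.
So t = 292.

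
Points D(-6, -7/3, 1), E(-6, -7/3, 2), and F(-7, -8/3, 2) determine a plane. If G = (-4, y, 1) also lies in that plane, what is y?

-5/3

The plane through D, E, F has equation (1/3)x − 1y = 1/3.
Substituting G: (-1)y + (-4/3) = 1/3, so y = -5/3.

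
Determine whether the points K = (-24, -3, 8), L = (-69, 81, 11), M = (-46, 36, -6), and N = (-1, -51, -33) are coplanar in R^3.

The four points are coplanar iff the 3×3 determinant with rows KL, KM, KN is zero.
Rows: (-45, 84, 3), (-22, 39, -14), (23, -48, -41).
Expanding along the first row: (-45)(-2271) − (84)(1224) + (3)(159) = -144.
Nonzero ⇒ not coplanar.

No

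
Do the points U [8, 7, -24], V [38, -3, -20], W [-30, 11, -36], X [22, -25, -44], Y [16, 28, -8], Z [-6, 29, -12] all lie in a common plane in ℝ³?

No

The plane through U, V, W has normal n = UV × UW = (104, 208, -260) and equation n·P = 8528.
Checking the remaining points: n·X = 8528, n·Y = 9568, n·Z = 8528.
Since n·Y = 9568 ≠ 8528, Y is off the plane and the points are not all coplanar.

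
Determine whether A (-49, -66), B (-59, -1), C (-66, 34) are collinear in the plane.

No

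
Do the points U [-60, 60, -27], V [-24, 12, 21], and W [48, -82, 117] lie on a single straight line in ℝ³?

No

UV = (36, -48, 48), UW = (108, -142, 144).
Comparing components 2 and 3: (-48)(144) − (48)(-142) = -96 ≠ 0, so UV and UW are not parallel and the points are not collinear.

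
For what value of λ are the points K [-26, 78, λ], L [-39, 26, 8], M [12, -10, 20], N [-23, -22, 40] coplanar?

The points are coplanar iff KL · (KM × KN) = 0.
Expanding, this is linear in λ: (1872)λ + (67392) = 0.
So λ = -36.

-36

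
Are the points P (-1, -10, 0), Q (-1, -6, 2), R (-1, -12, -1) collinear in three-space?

PQ = (0, 4, 2), PR = (0, -2, -1).
PQ × PR = (0, 0, 0).
The cross product vanishes, so the three points are collinear.

Yes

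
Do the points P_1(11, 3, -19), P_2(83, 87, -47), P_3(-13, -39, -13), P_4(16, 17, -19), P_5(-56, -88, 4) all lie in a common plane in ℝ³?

The plane through P_1, P_2, P_3 has normal n = P_1P_2 × P_1P_3 = (-672, 240, -1008) and equation n·P = 12480.
Checking the remaining points: n·P_4 = 12480, n·P_5 = 12480.
All equal 12480, so all 5 points lie in one plane.

Yes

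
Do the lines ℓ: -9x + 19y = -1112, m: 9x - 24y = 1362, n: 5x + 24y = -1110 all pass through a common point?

Intersecting ℓ and m: solving the 2×2 system gives (x, y) = (18, -50).
Substitute into n: (5)(18) + (24)(-50) = -1110.
This equals -1110, so (18, -50) lies on all three lines and they are concurrent.

Yes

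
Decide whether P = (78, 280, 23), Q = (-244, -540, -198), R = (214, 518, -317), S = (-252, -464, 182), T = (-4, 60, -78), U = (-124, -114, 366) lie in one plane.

The plane through P, Q, R has normal n = PQ × PR = (331398, -139536, 34884) and equation n·X = -12418704.
Checking the remaining points: n·S = -12418704, n·T = -12418704, n·U = -12418704.
All equal -12418704, so all 6 points lie in one plane.

Yes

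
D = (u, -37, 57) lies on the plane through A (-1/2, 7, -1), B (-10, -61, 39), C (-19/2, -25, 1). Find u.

The plane through A, B, C has equation 1144x − 341y − 308z = -2651.
Substituting D: (1144)u + (-4939) = -2651, so u = 2.

2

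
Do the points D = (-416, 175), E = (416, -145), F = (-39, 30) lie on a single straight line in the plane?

Yes

DE = (832, -320), DF = (377, -145).
det[DE; DF] = (832)(-145) − (-320)(377) = 0.
The determinant is zero, so the points are collinear.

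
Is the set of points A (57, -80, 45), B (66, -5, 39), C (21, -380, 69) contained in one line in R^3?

Yes

AB = (9, 75, -6), AC = (-36, -300, 24).
AB × AC = (0, 0, 0).
The cross product vanishes, so the three points are collinear.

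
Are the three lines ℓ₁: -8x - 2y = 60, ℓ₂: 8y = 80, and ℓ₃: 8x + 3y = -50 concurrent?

Yes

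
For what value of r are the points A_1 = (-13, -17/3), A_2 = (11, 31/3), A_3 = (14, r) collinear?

The three points are collinear iff det[A_1A_2; A_1A_3] = 0.
This determinant is linear in r: (24)r + (-296) = 0, so r = 37/3.

37/3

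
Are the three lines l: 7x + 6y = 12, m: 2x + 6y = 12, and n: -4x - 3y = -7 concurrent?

No

The three lines meet at one point iff the augmented coefficient matrix [aᵢ bᵢ cᵢ] has rank < 3, i.e. its determinant vanishes.
Here the determinant is -30.
Nonzero, so no common point exists.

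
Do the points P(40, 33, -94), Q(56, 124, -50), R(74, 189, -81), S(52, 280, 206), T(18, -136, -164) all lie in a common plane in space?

The plane through P, Q, R has normal n = PQ × PR = (-5681, 1288, -598) and equation n·X = -128524.
Checking the remaining points: n·S = -57960, n·T = -179354.
Since n·S = -57960 ≠ -128524, S is off the plane and the points are not all coplanar.

No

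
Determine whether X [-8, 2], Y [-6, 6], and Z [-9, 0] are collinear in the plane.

Yes

XY = (2, 4), XZ = (-1, -2).
Twice the signed area of △XYZ is (2)(-2) − (4)(-1) = 0.
The triangle is degenerate (zero area), so the points are collinear.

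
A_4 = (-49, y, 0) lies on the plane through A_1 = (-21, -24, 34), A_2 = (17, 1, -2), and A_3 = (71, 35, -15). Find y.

Coplanarity requires A_1A_2 · (A_1A_3 × A_1A_4) = 0.
A_1A_2 = (38, 25, -36), A_1A_3 = (92, 59, -49); the triple product is linear in y with coefficient -1450 and constant term -58000.
Setting it to zero: y = -40.

-40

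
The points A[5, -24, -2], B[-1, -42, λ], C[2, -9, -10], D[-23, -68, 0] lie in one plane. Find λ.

Normal to plane ACD: n = (-322, 230, 552); plane equation n·P = -8234.
Requiring n·B = -8234: (552)λ + (-9338) = -8234.
So λ = 2.

2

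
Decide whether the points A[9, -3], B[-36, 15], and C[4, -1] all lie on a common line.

AB = (-45, 18), AC = (-5, 2).
det[AB; AC] = (-45)(2) − (18)(-5) = 0.
The determinant is zero, so the points are collinear.

Yes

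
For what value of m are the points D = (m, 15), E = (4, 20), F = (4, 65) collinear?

The three points are collinear iff det[DE; DF] = 0.
This determinant is linear in m: (-45)m + (180) = 0, so m = 4.

4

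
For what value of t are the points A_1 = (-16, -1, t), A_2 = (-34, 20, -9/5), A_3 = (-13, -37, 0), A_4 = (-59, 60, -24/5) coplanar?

Coplanarity ⇔ det[A_1A_2; A_1A_3; A_1A_4] = 0.
Expanding, this is linear in t: (585)t + (-351) = 0.
So t = 3/5.

3/5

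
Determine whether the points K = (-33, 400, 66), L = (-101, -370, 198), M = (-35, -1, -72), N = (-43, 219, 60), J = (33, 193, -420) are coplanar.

Yes

The plane through K, L, M has normal n = KL × KM = (159192, -9648, 25728) and equation n·P = -7414488.
Checking the remaining points: n·N = -7414488, n·J = -7414488.
All equal -7414488, so all 5 points lie in one plane.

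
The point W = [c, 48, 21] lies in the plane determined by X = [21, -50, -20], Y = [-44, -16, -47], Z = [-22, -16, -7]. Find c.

The plane through X, Y, Z has equation 1360x + 2006y − 748z = -56780.
Substituting W: (1360)c + (80580) = -56780, so c = -101.

-101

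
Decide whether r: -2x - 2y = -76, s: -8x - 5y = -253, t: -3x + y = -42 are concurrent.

Intersecting r and s: solving the 2×2 system gives (x, y) = (21, 17).
Substitute into t: (-3)(21) + (1)(17) = -46.
But t requires -42 ≠ -46, so the three lines have no common point.

No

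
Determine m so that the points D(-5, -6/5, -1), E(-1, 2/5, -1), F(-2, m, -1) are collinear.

Direction DE = (4, 8/5, 0). From the x-coordinate of F, the parameter along the line is τ = (-2 − (-5))/4 = 3/4.
Then m = (-6/5) + 3/4·(8/5) = 0.

0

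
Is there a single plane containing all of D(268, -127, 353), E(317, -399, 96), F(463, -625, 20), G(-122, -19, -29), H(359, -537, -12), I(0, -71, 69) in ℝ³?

The plane through D, E, F has normal n = DE × DF = (-37410, -33798, 28638) and equation n·P = 4375680.
Checking the remaining points: n·G = 4375680, n·H = 4375680, n·I = 4375680.
All equal 4375680, so all 6 points lie in one plane.

Yes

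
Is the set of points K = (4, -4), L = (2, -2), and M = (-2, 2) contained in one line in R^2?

Yes

KL = (-2, 2), KM = (-6, 6).
Checking proportionality: KM = 3·KL, so the vectors are parallel and the points are collinear.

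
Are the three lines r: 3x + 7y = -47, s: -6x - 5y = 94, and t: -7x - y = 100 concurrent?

The three lines meet at one point iff the augmented coefficient matrix [aᵢ bᵢ cᵢ] has rank < 3, i.e. its determinant vanishes.
Here the determinant is -261.
Nonzero, so no common point exists.

No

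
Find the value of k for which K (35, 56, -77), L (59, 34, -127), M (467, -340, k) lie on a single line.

Collinearity requires KL × KM = 0; each component is linear in k.
The x-component gives (-22)k + (-21494) = 0, so k = -977.
The remaining components then also vanish.

-977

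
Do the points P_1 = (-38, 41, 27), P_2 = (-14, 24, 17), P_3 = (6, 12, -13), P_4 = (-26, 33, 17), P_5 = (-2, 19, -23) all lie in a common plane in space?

Yes

The plane through P_1, P_2, P_3 has normal n = P_1P_2 × P_1P_3 = (390, 520, 52) and equation n·P = 7904.
Checking the remaining points: n·P_4 = 7904, n·P_5 = 7904.
All equal 7904, so all 5 points lie in one plane.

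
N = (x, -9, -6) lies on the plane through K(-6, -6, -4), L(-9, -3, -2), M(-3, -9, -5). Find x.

-3

Coplanarity requires KL · (KM × KN) = 0.
KL = (-3, 3, 2), KM = (3, -3, -1); the triple product is linear in x with coefficient 3 and constant term 9.
Setting it to zero: x = -3.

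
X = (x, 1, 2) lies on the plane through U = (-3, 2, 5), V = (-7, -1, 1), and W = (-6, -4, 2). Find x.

The plane through U, V, W has equation −15x + 15z = 120.
Substituting X: (-15)x + (30) = 120, so x = -6.

-6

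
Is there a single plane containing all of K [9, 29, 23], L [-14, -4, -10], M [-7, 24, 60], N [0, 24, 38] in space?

A normal to the plane through K, L, M is n = KL × KM = (-1386, 1379, -413).
The plane has equation n·P = 18018. For N: n·N = 17402.
17402 ≠ 18018, so N is off the plane.

No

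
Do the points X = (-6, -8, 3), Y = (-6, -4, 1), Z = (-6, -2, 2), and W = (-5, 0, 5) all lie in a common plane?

No

A normal to the plane through X, Y, Z is n = XY × XZ = (8, 0, 0).
The plane has equation n·P = -48. For W: n·W = -40.
-40 ≠ -48, so W is off the plane.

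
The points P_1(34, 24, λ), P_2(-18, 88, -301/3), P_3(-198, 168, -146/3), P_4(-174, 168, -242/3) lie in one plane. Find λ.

The points are coplanar iff P_1P_2 · (P_1P_3 × P_1P_4) = 0.
Expanding, this is linear in λ: (1920)λ + (36480) = 0.
So λ = -19.

-19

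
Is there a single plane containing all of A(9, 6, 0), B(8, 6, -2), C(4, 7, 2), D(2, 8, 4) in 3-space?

No

The four points are coplanar iff the 3×3 determinant with rows AB, AC, AD is zero.
Rows: (-1, 0, -2), (-5, 1, 2), (-7, 2, 4).
Expanding along the first row: (-1)(0) − (0)(-6) + (-2)(-3) = 6.
Nonzero ⇒ not coplanar.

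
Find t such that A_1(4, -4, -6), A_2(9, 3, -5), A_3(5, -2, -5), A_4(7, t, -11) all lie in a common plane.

-4

The points are coplanar iff A_1A_2 · (A_1A_3 × A_1A_4) = 0.
Expanding, this is linear in t: (-4)t + (-16) = 0.
So t = -4.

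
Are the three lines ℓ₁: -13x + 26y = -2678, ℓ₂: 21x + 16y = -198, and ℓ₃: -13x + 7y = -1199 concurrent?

The three lines meet at one point iff the augmented coefficient matrix [aᵢ bᵢ cᵢ] has rank < 3, i.e. its determinant vanishes.
Here the determinant is 2262.
Nonzero, so no common point exists.

No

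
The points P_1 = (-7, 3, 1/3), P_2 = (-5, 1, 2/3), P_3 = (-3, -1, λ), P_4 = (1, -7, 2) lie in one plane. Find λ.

1

The points are coplanar iff P_1P_2 · (P_1P_3 × P_1P_4) = 0.
Expanding, this is linear in λ: (4)λ + (-4) = 0.
So λ = 1.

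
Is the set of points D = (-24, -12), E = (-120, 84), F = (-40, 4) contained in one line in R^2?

Yes

DE = (-96, 96), DF = (-16, 16).
Checking proportionality: DF = 1/6·DE, so the vectors are parallel and the points are collinear.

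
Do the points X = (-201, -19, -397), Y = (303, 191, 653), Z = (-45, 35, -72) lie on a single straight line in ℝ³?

XY = (504, 210, 1050), XZ = (156, 54, 325).
Comparing components 2 and 3: (210)(325) − (1050)(54) = 11550 ≠ 0, so XY and XZ are not parallel and the points are not collinear.

No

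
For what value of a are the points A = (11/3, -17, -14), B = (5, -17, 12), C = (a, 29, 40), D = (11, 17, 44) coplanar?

37/3

Normal to plane ABD: n = (-884, 340/3, 136/3); plane equation n·P = -17408/3.
Requiring n·C = -17408/3: (-884)a + (5100) = -17408/3.
So a = 37/3.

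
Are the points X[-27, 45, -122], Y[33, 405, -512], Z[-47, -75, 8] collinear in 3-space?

Yes

XY = (60, 360, -390), XZ = (-20, -120, 130).
XY × XZ = (0, 0, 0).
The cross product vanishes, so the three points are collinear.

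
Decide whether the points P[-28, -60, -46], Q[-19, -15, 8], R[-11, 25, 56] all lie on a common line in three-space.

Yes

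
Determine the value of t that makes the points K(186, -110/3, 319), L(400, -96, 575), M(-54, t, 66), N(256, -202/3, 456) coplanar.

68/3

Normal to plane KLN: n = (-278, -11398, -7228/3); plane equation n·P = -1207076/3.
Requiring n·M = -1207076/3: (-11398)t + (-144004) = -1207076/3.
So t = 68/3.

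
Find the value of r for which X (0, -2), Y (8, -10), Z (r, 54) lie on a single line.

-56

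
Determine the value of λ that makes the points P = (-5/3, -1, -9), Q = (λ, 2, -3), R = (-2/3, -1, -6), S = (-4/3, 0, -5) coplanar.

-8/3

The points are coplanar iff PQ · (PR × PS) = 0.
Expanding, this is linear in λ: (-3)λ + (-8) = 0.
So λ = -8/3.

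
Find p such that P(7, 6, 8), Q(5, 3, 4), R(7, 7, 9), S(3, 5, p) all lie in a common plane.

5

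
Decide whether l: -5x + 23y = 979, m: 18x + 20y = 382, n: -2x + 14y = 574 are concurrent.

Lines aᵢx + bᵢy = cᵢ with pairwise distinct directions are concurrent exactly when det[aᵢ bᵢ cᵢ] = 0.
Here the determinant is 0.
It vanishes, so the lines are concurrent at (-21, 38).

Yes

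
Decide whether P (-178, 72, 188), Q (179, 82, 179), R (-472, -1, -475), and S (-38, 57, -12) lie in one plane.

With P as base: PQ = (357, 10, -9), PR = (-294, -73, -663), PS = (140, -15, -200).
PR × PS = (4655, -151620, 14630).
PQ · (PR × PS) = 13965.
Since 13965 ≠ 0, the four points are not coplanar.

No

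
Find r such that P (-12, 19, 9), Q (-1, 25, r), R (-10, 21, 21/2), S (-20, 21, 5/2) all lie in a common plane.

Normal to plane PRS: n = (-16, 1, 20); plane equation n·X = 391.
Requiring n·Q = 391: (20)r + (41) = 391.
So r = 35/2.

35/2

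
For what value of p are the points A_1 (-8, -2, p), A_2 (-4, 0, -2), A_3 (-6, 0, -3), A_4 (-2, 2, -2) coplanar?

-3

Coplanarity ⇔ det[A_1A_2; A_1A_3; A_1A_4] = 0.
Expanding, this is linear in p: (4)p + (12) = 0.
So p = -3.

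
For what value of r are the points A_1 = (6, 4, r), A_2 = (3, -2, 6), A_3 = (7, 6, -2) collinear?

0

Direction A_2A_3 = (4, 8, -8). From the x-coordinate of A_1, the parameter along the line is τ = (6 − 3)/4 = 3/4.
Then r = 6 + 3/4·(-8) = 0.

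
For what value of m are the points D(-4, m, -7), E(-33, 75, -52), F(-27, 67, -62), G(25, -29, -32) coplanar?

The points are coplanar iff DE · (DF × DG) = 0.
Expanding, this is linear in m: (700)m + (-10500) = 0.
So m = 15.

15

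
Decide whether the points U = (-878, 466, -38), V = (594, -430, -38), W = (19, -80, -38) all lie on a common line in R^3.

UV = (1472, -896, 0), UW = (897, -546, 0).
UV × UW = (0, 0, 0).
The cross product vanishes, so the three points are collinear.

Yes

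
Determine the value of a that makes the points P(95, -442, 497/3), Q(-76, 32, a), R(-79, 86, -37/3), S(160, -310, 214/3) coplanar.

38/3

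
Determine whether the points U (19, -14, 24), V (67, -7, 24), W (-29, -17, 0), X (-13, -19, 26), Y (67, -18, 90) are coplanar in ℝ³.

Yes

The plane through U, V, W has normal n = UV × UW = (-168, 1152, 192) and equation n·P = -14712.
Checking the remaining points: n·X = -14712, n·Y = -14712.
All equal -14712, so all 5 points lie in one plane.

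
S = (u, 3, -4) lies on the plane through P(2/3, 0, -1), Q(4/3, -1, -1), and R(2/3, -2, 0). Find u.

8/3

A normal to the plane is n = PQ × PR = (-1, -2/3, -4/3).
S lies in the plane iff n · PS = 0.
This gives (-1)u + (8/3) = 0, so u = 8/3.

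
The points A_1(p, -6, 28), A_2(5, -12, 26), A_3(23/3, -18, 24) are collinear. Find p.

Collinearity requires A_1A_2 × A_1A_3 = 0; each component is linear in p.
The y-component gives (-2)p + (14/3) = 0, so p = 7/3.
The remaining components then also vanish.

7/3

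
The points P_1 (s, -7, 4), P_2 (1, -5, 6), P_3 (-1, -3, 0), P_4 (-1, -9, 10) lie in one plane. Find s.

Coplanarity ⇔ det[P_1P_2; P_1P_3; P_1P_4] = 0.
Expanding, this is linear in s: (16)s + (48) = 0.
So s = -3.

-3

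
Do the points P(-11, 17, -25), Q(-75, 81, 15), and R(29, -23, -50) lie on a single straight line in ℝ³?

Yes

PQ = (-64, 64, 40), PR = (40, -40, -25).
PQ × PR = (0, 0, 0).
The cross product vanishes, so the three points are collinear.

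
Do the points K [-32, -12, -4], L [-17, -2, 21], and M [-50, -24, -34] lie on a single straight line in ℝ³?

Yes

KL = (15, 10, 25), KM = (-18, -12, -30).
KL × KM = (0, 0, 0).
The cross product vanishes, so the three points are collinear.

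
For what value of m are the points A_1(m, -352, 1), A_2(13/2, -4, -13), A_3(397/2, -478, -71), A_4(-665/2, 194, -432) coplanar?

361/2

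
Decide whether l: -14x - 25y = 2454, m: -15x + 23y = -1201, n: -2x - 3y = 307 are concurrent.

No

The three lines meet at one point iff the augmented coefficient matrix [aᵢ bᵢ cᵢ] has rank < 3, i.e. its determinant vanishes.
Here the determinant is -273.
Nonzero, so no common point exists.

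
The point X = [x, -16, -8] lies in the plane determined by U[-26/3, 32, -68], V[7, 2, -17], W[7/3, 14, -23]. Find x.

14

Coplanarity requires UV · (UW × UX) = 0.
UV = (47/3, -30, 51), UW = (11, -18, 45); the triple product is linear in x with coefficient -432 and constant term 6048.
Setting it to zero: x = 14.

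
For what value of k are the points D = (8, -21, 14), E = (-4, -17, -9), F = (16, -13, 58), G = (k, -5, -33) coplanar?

The points are coplanar iff DE · (DF × DG) = 0.
Expanding, this is linear in k: (360)k + (8640) = 0.
So k = -24.

-24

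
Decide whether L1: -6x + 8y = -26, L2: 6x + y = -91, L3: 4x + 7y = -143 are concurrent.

Yes

Lines aᵢx + bᵢy = cᵢ with pairwise distinct directions are concurrent exactly when det[aᵢ bᵢ cᵢ] = 0.
Here the determinant is 0.
It vanishes, so the lines are concurrent at (-13, -13).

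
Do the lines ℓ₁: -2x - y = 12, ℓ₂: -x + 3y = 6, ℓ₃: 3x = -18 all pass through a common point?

Yes

The three lines meet at one point iff the augmented coefficient matrix [aᵢ bᵢ cᵢ] has rank < 3, i.e. its determinant vanishes.
Here the determinant is 0.
It vanishes, so the lines are concurrent at (-6, 0).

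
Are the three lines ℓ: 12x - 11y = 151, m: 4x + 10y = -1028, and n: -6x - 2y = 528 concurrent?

No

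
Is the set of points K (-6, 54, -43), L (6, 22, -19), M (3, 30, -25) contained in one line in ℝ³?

Yes

KL = (12, -32, 24), KM = (9, -24, 18).
Each component of KM is 3/4 times the corresponding component of KL, so KM = 3/4·KL and the points are collinear.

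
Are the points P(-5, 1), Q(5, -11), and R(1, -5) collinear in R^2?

No

PQ = (10, -12), PR = (6, -6).
Twice the signed area of △PQR is (10)(-6) − (-12)(6) = 12.
The area is nonzero, so the three points are not collinear.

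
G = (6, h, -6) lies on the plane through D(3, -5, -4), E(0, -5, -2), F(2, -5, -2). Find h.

Coplanarity requires DE · (DF × DG) = 0.
DE = (-3, 0, 2), DF = (-1, 0, 2); the triple product is linear in h with coefficient 4 and constant term 20.
Setting it to zero: h = -5.

-5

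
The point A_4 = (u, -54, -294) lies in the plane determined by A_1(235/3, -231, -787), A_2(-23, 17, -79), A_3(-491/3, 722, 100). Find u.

7

Coplanarity requires A_1A_2 · (A_1A_3 × A_1A_4) = 0.
A_1A_2 = (-304/3, 248, 708), A_1A_3 = (-242, 953, 887); the triple product is linear in u with coefficient -454748 and constant term 3183236.
Setting it to zero: u = 7.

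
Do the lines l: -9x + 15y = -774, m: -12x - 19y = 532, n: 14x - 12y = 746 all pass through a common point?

No

Intersecting l and m: solving the 2×2 system gives (x, y) = (2242/117, -1564/39).
Substitute into n: (14)(2242/117) + (-12)(-1564/39) = 87692/117.
But n requires 746 ≠ 87692/117, so the three lines have no common point.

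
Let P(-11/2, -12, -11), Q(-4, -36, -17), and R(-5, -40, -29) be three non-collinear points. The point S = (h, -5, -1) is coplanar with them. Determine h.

A normal to the plane is n = PQ × PR = (264, 24, -30).
S lies in the plane iff n · PS = 0.
This gives (264)h + (1320) = 0, so h = -5.

-5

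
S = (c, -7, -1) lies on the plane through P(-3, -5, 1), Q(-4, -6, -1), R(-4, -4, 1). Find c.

-3

The plane through P, Q, R has equation 2x + 2y − 2z = -18.
Substituting S: (2)c + (-12) = -18, so c = -3.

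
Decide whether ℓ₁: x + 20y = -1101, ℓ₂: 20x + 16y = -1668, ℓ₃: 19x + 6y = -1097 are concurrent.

Yes

The three lines meet at one point iff the augmented coefficient matrix [aᵢ bᵢ cᵢ] has rank < 3, i.e. its determinant vanishes.
Here the determinant is 0.
It vanishes, so the lines are concurrent at (-41, -53).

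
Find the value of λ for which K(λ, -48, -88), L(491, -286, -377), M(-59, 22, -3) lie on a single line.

66

Direction LM = (-550, 308, 374). From the y-coordinate of K, the parameter along the line is τ = (-48 − (-286))/308 = 17/22.
Then λ = 491 + 17/22·(-550) = 66.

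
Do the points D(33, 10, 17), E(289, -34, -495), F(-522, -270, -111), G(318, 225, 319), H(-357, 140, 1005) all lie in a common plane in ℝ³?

The plane through D, E, F has normal n = DE × DF = (-137728, 316928, -96100) and equation n·P = -3009444.
Checking the remaining points: n·G = -3144604, n·H = -3041684.
Since n·G = -3144604 ≠ -3009444, G is off the plane and the points are not all coplanar.

No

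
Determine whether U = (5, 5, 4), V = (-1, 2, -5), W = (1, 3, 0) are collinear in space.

UV = (-6, -3, -9), UW = (-4, -2, -4).
Comparing components 2 and 3: (-3)(-4) − (-9)(-2) = -6 ≠ 0, so UV and UW are not parallel and the points are not collinear.

No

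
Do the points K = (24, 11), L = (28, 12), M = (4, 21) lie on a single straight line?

KL = (4, 1), KM = (-20, 10).
det[KL; KM] = (4)(10) − (1)(-20) = 60.
The determinant is nonzero, so they are not collinear.

No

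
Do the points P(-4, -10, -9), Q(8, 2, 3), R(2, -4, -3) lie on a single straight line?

PQ = (12, 12, 12), PR = (6, 6, 6).
PQ × PR = (0, 0, 0).
The cross product vanishes, so the three points are collinear.

Yes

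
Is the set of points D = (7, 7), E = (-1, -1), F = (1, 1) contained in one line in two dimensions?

Yes

DE = (-8, -8), DF = (-6, -6).
det[DE; DF] = (-8)(-6) − (-8)(-6) = 0.
The determinant is zero, so the points are collinear.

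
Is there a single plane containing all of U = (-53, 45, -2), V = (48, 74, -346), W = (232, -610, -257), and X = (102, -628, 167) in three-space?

The four points are coplanar iff the 3×3 determinant with rows UV, UW, UX is zero.
Rows: (101, 29, -344), (285, -655, -255), (155, -673, 169).
Expanding along the first row: (101)(-282310) − (29)(87690) + (-344)(-90280) = 0.
Zero determinant ⇒ coplanar.

Yes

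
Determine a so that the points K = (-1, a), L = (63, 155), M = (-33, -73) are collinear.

The three points are collinear iff det[KL; KM] = 0.
This determinant is linear in a: (-96)a + (288) = 0, so a = 3.

3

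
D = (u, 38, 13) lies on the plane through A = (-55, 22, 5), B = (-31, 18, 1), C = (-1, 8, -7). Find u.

-31

A normal to the plane is n = AB × AC = (-8, 72, -120).
D lies in the plane iff n · AD = 0.
This gives (-8)u + (-248) = 0, so u = -31.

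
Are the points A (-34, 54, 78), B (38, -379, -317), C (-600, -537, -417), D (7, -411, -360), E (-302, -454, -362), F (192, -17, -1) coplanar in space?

No

The plane through A, B, C has normal n = AB × AC = (-19110, 259210, -287630) and equation n·P = -7788060.
Checking the remaining points: n·D = -3122280, n·E = -7788060, n·F = -7788060.
Since n·D = -3122280 ≠ -7788060, D is off the plane and the points are not all coplanar.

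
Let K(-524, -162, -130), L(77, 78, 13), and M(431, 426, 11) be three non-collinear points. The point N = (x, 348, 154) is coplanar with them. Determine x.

704

A normal to the plane is n = KL × KM = (-50244, 51824, 124188).
N lies in the plane iff n · KN = 0.
This gives (-50244)x + (35371776) = 0, so x = 704.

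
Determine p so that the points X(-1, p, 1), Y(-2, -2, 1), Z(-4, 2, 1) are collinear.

Collinearity requires XY × XZ = 0; each component is linear in p.
The z-component gives (-2)p + (-8) = 0, so p = -4.
The remaining components then also vanish.

-4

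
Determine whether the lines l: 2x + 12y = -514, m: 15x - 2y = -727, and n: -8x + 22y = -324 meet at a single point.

Intersecting l and m: solving the 2×2 system gives (x, y) = (-53, -34).
Substitute into n: (-8)(-53) + (22)(-34) = -324.
This equals -324, so (-53, -34) lies on all three lines and they are concurrent.

Yes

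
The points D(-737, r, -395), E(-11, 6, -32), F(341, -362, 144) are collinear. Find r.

Direction EF = (352, -368, 176). From the x-coordinate of D, the parameter along the line is τ = (-737 − (-11))/352 = -33/16.
Then r = 6 + (-33/16)·(-368) = 765.

765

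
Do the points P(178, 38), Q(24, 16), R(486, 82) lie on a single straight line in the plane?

Yes

PQ = (-154, -22), PR = (308, 44).
det[PQ; PR] = (-154)(44) − (-22)(308) = 0.
The determinant is zero, so the points are collinear.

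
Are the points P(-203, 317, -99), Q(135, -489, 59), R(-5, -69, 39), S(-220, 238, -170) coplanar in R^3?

Yes

A normal to the plane through P, Q, R is n = PQ × PR = (-50240, -15360, 29120).
The plane has equation n·X = 2446720. For S: n·S = 2446720.
Equal, so S lies in the plane and all four are coplanar.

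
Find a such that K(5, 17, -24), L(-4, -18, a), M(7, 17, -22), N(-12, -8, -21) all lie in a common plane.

-5

Coplanarity ⇔ det[KL; KM; KN] = 0.
Expanding, this is linear in a: (-50)a + (-250) = 0.
So a = -5.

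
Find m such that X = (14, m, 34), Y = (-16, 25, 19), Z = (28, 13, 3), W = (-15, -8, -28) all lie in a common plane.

35

The points are coplanar iff XY · (XZ × XW) = 0.
Expanding, this is linear in m: (-2052)m + (71820) = 0.
So m = 35.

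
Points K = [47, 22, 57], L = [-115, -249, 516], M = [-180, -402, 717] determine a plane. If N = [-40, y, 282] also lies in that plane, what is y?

The plane through K, L, M has equation 15756x + 2727y + 7171z = 1209273.
Substituting N: (2727)y + (1391982) = 1209273, so y = -67.

-67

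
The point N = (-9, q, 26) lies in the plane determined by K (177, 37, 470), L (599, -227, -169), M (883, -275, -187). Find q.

-75

Coplanarity requires KL · (KM × KN) = 0.
KL = (422, -264, -639), KM = (706, -312, -657); the triple product is linear in q with coefficient -173880 and constant term -13041000.
Setting it to zero: q = -75.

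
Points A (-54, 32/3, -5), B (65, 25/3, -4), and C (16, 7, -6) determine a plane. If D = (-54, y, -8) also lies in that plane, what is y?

The plane through A, B, C has equation 6x + 189y − 273z = 3057.
Substituting D: (189)y + (1860) = 3057, so y = 19/3.

19/3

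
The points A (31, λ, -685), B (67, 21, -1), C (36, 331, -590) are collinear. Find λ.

Direction BC = (-31, 310, -589). From the x-coordinate of A, the parameter along the line is τ = (31 − 67)/(-31) = 36/31.
Then λ = 21 + 36/31·(310) = 381.

381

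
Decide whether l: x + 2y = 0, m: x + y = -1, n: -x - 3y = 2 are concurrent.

No

The three lines meet at one point iff the augmented coefficient matrix [aᵢ bᵢ cᵢ] has rank < 3, i.e. its determinant vanishes.
Here the determinant is -3.
Nonzero, so no common point exists.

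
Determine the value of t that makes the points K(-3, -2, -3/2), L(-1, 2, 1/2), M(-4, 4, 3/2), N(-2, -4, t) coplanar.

The points are coplanar iff KL · (KM × KN) = 0.
Expanding, this is linear in t: (16)t + (40) = 0.
So t = -5/2.

-5/2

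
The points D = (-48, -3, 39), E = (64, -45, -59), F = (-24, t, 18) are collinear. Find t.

-12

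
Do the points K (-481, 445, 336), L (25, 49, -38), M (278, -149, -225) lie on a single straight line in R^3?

Yes

KL = (506, -396, -374), KM = (759, -594, -561).
Each component of KM is 3/2 times the corresponding component of KL, so KM = 3/2·KL and the points are collinear.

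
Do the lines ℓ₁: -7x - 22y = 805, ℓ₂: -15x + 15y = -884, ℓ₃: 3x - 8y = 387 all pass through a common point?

Intersecting ℓ₁ and ℓ₂: solving the 2×2 system gives (x, y) = (7373/435, -18263/435).
Substitute into ℓ₃: (3)(7373/435) + (-8)(-18263/435) = 168223/435.
But ℓ₃ requires 387 ≠ 168223/435, so the three lines have no common point.

No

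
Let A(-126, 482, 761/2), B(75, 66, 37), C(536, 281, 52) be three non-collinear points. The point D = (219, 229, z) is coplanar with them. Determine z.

215/2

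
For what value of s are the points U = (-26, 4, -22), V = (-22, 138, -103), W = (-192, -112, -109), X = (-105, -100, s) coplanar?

-65/2

Normal to plane UVW: n = (-21054, 13794, 21780); plane equation n·P = 123420.
Requiring n·X = 123420: (21780)s + (831270) = 123420.
So s = -65/2.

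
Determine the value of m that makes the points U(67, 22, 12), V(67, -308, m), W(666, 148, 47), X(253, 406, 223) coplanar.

-359/2

Normal to plane UWX: n = (13146, -119879, 206580); plane equation n·P = 722404.
Requiring n·V = 722404: (206580)m + (37803514) = 722404.
So m = -359/2.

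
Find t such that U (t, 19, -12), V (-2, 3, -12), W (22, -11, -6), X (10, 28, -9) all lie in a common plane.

The points are coplanar iff UV · (UW × UX) = 0.
Expanding, this is linear in t: (192)t + (384) = 0.
So t = -2.

-2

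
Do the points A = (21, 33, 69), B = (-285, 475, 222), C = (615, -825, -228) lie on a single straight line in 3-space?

Yes

AB = (-306, 442, 153), AC = (594, -858, -297).
Each component of AC is -33/17 times the corresponding component of AB, so AC = -33/17·AB and the points are collinear.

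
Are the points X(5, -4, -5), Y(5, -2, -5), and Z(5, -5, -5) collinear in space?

XY = (0, 2, 0), XZ = (0, -1, 0).
XY × XZ = (0, 0, 0).
The cross product vanishes, so the three points are collinear.

Yes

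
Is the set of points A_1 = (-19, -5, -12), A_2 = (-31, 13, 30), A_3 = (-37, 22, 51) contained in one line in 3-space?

Yes

A_1A_2 = (-12, 18, 42), A_1A_3 = (-18, 27, 63).
Each component of A_1A_3 is 3/2 times the corresponding component of A_1A_2, so A_1A_3 = 3/2·A_1A_2 and the points are collinear.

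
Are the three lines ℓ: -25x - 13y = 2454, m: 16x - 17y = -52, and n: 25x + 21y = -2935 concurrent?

No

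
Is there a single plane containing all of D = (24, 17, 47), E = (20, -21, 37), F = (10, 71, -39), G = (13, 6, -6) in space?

A normal to the plane through D, E, F is n = DE × DF = (3808, -204, -748).
The plane has equation n·P = 52768. For G: n·G = 52768.
Equal, so G lies in the plane and all four are coplanar.

Yes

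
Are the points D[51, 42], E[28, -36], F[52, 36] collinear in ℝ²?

DE = (-23, -78), DF = (1, -6).
If collinear, DF would be a scalar multiple of DE. But (-23)·(-6) ≠ (-78)·(1) (difference 216), so they are not parallel; the points are not collinear.

No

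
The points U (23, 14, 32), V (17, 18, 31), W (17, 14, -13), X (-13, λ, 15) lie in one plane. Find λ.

The points are coplanar iff UV · (UW × UX) = 0.
Expanding, this is linear in λ: (-264)λ + (9768) = 0.
So λ = 37.

37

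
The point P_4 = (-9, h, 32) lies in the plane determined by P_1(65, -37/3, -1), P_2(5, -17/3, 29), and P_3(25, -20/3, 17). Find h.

-5/3

The plane through P_1, P_2, P_3 has equation −50x − 120y − (220/3)z = -5090/3.
Substituting P_4: (-120)h + (-5690/3) = -5090/3, so h = -5/3.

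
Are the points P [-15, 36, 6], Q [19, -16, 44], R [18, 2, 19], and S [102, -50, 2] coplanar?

With P as base: PQ = (34, -52, 38), PR = (33, -34, 13), PS = (117, -86, -4).
PR × PS = (1254, 1653, 1140).
PQ · (PR × PS) = 0.
The scalar triple product vanishes, so the four points are coplanar.

Yes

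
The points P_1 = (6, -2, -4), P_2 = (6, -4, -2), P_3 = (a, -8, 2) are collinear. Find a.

6

Collinearity requires P_1P_2 × P_1P_3 = 0; each component is linear in a.
The y-component gives (2)a + (-12) = 0, so a = 6.
The remaining components then also vanish.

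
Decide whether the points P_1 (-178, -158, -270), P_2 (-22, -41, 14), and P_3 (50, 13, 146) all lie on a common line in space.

No

P_1P_2 = (156, 117, 284), P_1P_3 = (228, 171, 416).
Comparing components 2 and 3: (117)(416) − (284)(171) = 108 ≠ 0, so P_1P_2 and P_1P_3 are not parallel and the points are not collinear.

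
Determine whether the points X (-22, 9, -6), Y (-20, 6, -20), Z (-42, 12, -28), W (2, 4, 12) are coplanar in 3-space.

Yes

The four points are coplanar iff the 3×3 determinant with rows XY, XZ, XW is zero.
Rows: (2, -3, -14), (-20, 3, -22), (24, -5, 18).
Expanding along the first row: (2)(-56) − (-3)(168) + (-14)(28) = 0.
Zero determinant ⇒ coplanar.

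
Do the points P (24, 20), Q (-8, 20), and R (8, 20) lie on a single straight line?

PQ = (-32, 0), PR = (-16, 0).
det[PQ; PR] = (-32)(0) − (0)(-16) = 0.
The determinant is zero, so the points are collinear.

Yes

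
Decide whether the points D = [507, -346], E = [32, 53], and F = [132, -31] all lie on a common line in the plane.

Yes

DE = (-475, 399), DF = (-375, 315).
Twice the signed area of △DEF is (-475)(315) − (399)(-375) = 0.
The triangle is degenerate (zero area), so the points are collinear.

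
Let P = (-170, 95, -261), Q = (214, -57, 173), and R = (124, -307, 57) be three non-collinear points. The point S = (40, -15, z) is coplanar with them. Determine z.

-25

A normal to the plane is n = PQ × PR = (126132, 5484, -109680).
S lies in the plane iff n · PS = 0.
This gives (-109680)z + (-2742000) = 0, so z = -25.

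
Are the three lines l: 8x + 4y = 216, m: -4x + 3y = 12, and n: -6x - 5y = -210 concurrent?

Intersecting l and m: solving the 2×2 system gives (x, y) = (15, 24).
Substitute into n: (-6)(15) + (-5)(24) = -210.
This equals -210, so (15, 24) lies on all three lines and they are concurrent.

Yes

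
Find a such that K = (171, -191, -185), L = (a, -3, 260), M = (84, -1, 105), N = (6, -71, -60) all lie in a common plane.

Normal to plane KMN: n = (-11050, -36975, 20910); plane equation n·P = 1304325.
Requiring n·L = 1304325: (-11050)a + (5547525) = 1304325.
So a = 384.

384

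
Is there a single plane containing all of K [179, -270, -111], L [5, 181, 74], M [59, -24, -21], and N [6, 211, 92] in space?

No

A normal to the plane through K, L, M is n = KL × KM = (-4920, -6540, 11316).
The plane has equation n·P = -370956. For N: n·N = -368388.
-368388 ≠ -370956, so N is off the plane.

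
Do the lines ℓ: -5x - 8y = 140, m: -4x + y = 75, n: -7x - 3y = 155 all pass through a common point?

Yes

Intersecting ℓ and m: solving the 2×2 system gives (x, y) = (-20, -5).
Substitute into n: (-7)(-20) + (-3)(-5) = 155.
This equals 155, so (-20, -5) lies on all three lines and they are concurrent.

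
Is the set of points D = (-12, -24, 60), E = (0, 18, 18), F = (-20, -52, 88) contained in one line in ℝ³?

Yes

DE = (12, 42, -42), DF = (-8, -28, 28).
DE × DF = (0, 0, 0).
The cross product vanishes, so the three points are collinear.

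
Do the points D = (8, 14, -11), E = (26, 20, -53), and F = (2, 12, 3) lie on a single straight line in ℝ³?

DE = (18, 6, -42), DF = (-6, -2, 14).
DE × DF = (0, 0, 0).
The cross product vanishes, so the three points are collinear.

Yes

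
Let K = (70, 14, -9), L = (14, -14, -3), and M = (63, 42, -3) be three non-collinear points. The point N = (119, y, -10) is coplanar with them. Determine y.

The plane through K, L, M has equation −336x + 294y − 1764z = -3528.
Substituting N: (294)y + (-22344) = -3528, so y = 64.

64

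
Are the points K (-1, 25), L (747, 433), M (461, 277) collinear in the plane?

Yes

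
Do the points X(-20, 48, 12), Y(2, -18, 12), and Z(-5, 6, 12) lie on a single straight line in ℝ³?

XY = (22, -66, 0), XZ = (15, -42, 0).
XY × XZ = (0, 0, 66).
The cross product is nonzero, so the points do not lie on one line.

No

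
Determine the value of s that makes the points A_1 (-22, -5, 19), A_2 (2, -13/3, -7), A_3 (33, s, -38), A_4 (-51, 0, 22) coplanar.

Normal to plane A_1A_2A_4: n = (132, 682, 418/3); plane equation n·P = -11000/3.
Requiring n·A_3 = -11000/3: (682)s + (-2816/3) = -11000/3.
So s = -4.

-4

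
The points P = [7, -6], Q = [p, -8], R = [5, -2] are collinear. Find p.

8

The three points are collinear iff det[PQ; PR] = 0.
This determinant is linear in p: (4)p + (-32) = 0, so p = 8.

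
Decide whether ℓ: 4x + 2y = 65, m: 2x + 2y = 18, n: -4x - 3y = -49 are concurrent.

No

Intersecting ℓ and m: solving the 2×2 system gives (x, y) = (47/2, -29/2).
Substitute into n: (-4)(47/2) + (-3)(-29/2) = -101/2.
But n requires -49 ≠ -101/2, so the three lines have no common point.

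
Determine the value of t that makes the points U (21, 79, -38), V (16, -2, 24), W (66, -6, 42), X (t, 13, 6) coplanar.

-5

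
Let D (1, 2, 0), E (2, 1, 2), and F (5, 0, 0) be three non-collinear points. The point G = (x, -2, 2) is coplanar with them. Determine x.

Coplanarity requires DE · (DF × DG) = 0.
DE = (1, -1, 2), DF = (4, -2, 0); the triple product is linear in x with coefficient 4 and constant term -32.
Setting it to zero: x = 8.

8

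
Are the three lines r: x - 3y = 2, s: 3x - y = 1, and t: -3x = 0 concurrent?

Intersecting r and s: solving the 2×2 system gives (x, y) = (1/8, -5/8).
Substitute into t: (-3)(1/8) + (0)(-5/8) = -3/8.
But t requires 0 ≠ -3/8, so the three lines have no common point.

No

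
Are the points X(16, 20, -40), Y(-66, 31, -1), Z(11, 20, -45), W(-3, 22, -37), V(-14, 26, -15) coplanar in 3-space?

The plane through X, Y, Z has normal n = XY × XZ = (-55, -605, 55) and equation n·P = -15180.
Checking the remaining points: n·W = -15180, n·V = -15785.
Since n·V = -15785 ≠ -15180, V is off the plane and the points are not all coplanar.

No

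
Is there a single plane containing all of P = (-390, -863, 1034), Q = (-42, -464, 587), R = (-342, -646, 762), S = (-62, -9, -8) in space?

A normal to the plane through P, Q, R is n = PQ × PR = (-11529, 73200, 56364).
The plane has equation n·X = -394914. For S: n·S = -394914.
Equal, so S lies in the plane and all four are coplanar.

Yes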